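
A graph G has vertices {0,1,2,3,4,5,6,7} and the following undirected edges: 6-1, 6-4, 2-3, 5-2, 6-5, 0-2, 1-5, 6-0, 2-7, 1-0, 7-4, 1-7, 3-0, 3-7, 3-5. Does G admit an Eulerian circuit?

Degrees: 0:4, 1:4, 2:4, 3:4, 4:2, 5:4, 6:4, 7:4
All degrees are even and the non-isolated vertices are connected — an Eulerian circuit exists.

Yes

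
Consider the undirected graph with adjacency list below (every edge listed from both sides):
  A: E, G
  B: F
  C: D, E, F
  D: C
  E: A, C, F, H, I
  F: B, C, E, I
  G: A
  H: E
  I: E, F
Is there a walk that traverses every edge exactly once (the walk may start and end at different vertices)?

Degrees: A:2, B:1, C:3, D:1, E:5, F:4, G:1, H:1, I:2
Odd-degree vertices: B, C, D, E, G, H (6 total).
An Eulerian trail requires 0 or 2 odd-degree vertices; here there are 6.

No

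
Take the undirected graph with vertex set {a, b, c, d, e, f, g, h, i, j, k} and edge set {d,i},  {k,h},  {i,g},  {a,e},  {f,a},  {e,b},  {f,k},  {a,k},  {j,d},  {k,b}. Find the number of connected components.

Component: {c}
Component: {d, g, i, j}
Component: {a, b, e, f, h, k}

3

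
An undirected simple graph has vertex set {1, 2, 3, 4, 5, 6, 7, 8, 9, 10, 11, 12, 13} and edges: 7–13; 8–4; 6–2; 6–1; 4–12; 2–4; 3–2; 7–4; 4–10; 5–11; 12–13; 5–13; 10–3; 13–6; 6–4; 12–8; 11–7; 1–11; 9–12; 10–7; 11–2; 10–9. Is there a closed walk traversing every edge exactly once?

Degrees: 1:2, 2:4, 3:2, 4:6, 5:2, 6:4, 7:4, 8:2, 9:2, 10:4, 11:4, 12:4, 13:4
All degrees are even and the non-isolated vertices are connected — an Eulerian circuit exists.

Yes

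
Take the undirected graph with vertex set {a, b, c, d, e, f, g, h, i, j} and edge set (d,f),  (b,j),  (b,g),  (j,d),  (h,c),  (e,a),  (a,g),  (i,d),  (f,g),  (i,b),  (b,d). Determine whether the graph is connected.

Component: {c, h}
Component: {a, b, d, e, f, g, i, j}
No edge joins these 2 groups, so the graph is disconnected.

No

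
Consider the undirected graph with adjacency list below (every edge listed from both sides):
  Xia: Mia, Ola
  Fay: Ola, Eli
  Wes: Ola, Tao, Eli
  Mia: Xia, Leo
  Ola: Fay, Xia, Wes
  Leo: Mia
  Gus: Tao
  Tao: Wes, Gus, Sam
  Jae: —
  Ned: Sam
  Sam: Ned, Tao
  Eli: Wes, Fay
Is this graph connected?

No

Component: {Jae}
Component: {Xia, Fay, Wes, Mia, Ola, Leo, Gus, Tao, Ned, Sam, Eli}
There are 2 separate components, so the graph is not connected.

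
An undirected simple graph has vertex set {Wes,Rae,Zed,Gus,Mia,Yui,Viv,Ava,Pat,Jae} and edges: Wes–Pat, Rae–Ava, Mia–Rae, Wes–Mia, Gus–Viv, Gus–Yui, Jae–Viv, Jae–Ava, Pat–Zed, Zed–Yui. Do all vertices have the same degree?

Degrees: Wes:2, Rae:2, Zed:2, Gus:2, Mia:2, Yui:2, Viv:2, Ava:2, Pat:2, Jae:2
Every vertex has degree 2, so the graph is 2-regular.

Yes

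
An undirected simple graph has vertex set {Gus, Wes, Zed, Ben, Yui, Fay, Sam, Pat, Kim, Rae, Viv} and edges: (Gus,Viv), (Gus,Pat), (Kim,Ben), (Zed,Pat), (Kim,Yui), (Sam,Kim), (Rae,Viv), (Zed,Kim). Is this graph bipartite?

Partition the vertices as {Wes, Fay, Pat, Kim, Viv} vs {Gus, Zed, Ben, Yui, Sam, Rae}. Each listed edge has one endpoint in each part, so the graph is bipartite.

Yes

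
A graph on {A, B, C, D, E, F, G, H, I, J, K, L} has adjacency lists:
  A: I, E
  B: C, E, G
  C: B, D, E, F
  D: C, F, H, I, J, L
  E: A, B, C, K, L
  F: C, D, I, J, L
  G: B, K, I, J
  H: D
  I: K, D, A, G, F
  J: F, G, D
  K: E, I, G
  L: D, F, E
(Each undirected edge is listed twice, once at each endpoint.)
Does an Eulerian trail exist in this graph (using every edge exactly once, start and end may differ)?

Degrees: A:2, B:3, C:4, D:6, E:5, F:5, G:4, H:1, I:5, J:3, K:3, L:3
Odd-degree vertices: B, E, F, H, I, J, K, L (8 total).
With 8 odd-degree vertices (more than two), no single trail can use every edge.

No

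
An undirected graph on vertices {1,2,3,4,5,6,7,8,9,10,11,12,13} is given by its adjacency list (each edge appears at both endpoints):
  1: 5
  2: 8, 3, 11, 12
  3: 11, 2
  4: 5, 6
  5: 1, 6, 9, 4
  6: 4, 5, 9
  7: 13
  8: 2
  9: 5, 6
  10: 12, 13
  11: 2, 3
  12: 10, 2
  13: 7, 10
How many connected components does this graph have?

Component: {1, 4, 5, 6, 9}
Component: {2, 3, 7, 8, 10, 11, 12, 13}

2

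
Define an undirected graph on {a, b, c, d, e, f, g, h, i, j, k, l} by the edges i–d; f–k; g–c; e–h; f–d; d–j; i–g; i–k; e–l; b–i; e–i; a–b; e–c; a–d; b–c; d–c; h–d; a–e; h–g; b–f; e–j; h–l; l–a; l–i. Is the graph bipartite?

The cycle i-e-l-i has length 3, which is odd, so the graph is not bipartite.

No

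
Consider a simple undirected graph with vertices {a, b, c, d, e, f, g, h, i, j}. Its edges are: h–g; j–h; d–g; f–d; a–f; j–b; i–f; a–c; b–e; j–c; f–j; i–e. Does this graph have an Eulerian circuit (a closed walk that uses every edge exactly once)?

Yes

Degrees: a:2, b:2, c:2, d:2, e:2, f:4, g:2, h:2, i:2, j:4
Every vertex has even degree and the edges form a single connected piece, so an Eulerian circuit exists.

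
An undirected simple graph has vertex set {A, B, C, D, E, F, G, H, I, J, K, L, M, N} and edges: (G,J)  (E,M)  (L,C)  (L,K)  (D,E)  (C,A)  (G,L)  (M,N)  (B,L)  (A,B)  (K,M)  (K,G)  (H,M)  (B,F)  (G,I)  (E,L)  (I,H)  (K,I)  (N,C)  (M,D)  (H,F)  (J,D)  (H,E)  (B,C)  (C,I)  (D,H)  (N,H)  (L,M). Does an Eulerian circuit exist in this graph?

No

Degrees: A:2, B:4, C:5, D:4, E:4, F:2, G:4, H:6, I:4, J:2, K:4, L:6, M:6, N:3
C, N have odd degree; an Eulerian circuit needs every degree to be even, so none exists.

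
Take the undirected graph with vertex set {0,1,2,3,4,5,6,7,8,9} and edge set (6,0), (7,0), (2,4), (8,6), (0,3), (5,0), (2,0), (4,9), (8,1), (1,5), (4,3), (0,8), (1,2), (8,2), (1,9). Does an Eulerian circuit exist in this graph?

No

Degrees: 0:6, 1:4, 2:4, 3:2, 4:3, 5:2, 6:2, 7:1, 8:4, 9:2
4, 7 have odd degree; an Eulerian circuit needs every degree to be even, so none exists.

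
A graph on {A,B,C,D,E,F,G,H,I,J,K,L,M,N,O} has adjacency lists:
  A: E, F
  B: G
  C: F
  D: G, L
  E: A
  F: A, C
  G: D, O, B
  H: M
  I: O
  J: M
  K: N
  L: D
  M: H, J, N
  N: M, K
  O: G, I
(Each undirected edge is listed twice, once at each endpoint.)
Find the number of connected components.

3

Component: {A, C, E, F}
Component: {H, J, K, M, N}
Component: {B, D, G, I, L, O}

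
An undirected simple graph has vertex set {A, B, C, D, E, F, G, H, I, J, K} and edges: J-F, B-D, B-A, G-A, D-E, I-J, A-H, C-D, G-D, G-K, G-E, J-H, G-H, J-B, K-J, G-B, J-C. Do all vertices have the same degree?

Degrees: A:3, B:4, C:2, D:4, E:2, F:1, G:6, H:3, I:1, J:6, K:2
Degrees are not all equal (e.g. deg(F)=1 but deg(G)=6); not regular.

No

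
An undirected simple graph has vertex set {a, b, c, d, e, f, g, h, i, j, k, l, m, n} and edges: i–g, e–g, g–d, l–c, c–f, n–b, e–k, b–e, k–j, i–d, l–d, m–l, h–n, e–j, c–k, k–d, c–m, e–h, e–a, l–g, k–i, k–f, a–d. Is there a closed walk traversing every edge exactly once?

Degrees: a:2, b:2, c:4, d:5, e:6, f:2, g:4, h:2, i:3, j:2, k:6, l:4, m:2, n:2
Vertices with odd degree: d, i. An Eulerian circuit requires all degrees even.

No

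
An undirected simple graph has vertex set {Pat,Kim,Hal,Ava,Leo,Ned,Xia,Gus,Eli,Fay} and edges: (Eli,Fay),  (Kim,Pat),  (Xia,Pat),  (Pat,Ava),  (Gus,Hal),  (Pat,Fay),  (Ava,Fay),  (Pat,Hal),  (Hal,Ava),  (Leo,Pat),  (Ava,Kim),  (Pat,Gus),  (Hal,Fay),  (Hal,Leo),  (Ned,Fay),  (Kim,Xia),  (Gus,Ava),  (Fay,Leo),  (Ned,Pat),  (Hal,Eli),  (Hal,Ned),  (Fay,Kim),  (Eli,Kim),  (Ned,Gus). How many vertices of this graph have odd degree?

6

Degrees: Pat:8, Kim:5, Hal:7, Ava:5, Leo:3, Ned:4, Xia:2, Gus:4, Eli:3, Fay:7
Odd-degree vertices: Kim, Hal, Ava, Leo, Eli, Fay.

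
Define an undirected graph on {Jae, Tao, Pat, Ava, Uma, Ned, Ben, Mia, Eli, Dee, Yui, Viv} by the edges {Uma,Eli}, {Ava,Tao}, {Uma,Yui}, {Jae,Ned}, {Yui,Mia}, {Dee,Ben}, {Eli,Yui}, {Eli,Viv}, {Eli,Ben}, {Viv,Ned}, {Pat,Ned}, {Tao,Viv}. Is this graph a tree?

No

The graph has 12 vertices and 12 edges.
A tree on 12 vertices has exactly 11 edges; this graph has 12, so it contains a cycle and is not a tree.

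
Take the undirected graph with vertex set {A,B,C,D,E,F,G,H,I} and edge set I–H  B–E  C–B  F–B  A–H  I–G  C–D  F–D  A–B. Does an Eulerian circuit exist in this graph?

No

Degrees: A:2, B:4, C:2, D:2, E:1, F:2, G:1, H:2, I:2
Vertices with odd degree: E, G. An Eulerian circuit requires all degrees even.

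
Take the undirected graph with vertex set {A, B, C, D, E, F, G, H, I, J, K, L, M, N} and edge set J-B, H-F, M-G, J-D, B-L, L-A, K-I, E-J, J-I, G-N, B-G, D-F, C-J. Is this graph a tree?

Yes

The graph has 14 vertices and 13 edges.
It is connected with exactly 13 edges, hence acyclic — it is a tree.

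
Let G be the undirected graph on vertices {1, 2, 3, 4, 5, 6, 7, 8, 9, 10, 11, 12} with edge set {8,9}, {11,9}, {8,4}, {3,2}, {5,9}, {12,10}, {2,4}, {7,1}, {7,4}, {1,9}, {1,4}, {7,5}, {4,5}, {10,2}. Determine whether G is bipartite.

The cycle 5-7-4-5 has length 3, which is odd, so the graph is not bipartite.

No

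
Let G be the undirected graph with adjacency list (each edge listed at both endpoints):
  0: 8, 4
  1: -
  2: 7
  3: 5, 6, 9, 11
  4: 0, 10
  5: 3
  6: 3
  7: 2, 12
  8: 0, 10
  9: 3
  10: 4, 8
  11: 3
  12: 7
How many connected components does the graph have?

Component: {1}
Component: {2, 7, 12}
Component: {0, 4, 8, 10}
Component: {3, 5, 6, 9, 11}

4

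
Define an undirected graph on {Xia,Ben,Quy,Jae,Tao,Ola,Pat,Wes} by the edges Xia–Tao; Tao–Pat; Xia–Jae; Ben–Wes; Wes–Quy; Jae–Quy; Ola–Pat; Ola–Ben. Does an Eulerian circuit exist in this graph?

Yes

Degrees: Xia:2, Ben:2, Quy:2, Jae:2, Tao:2, Ola:2, Pat:2, Wes:2
All degrees are even and the non-isolated vertices are connected — an Eulerian circuit exists.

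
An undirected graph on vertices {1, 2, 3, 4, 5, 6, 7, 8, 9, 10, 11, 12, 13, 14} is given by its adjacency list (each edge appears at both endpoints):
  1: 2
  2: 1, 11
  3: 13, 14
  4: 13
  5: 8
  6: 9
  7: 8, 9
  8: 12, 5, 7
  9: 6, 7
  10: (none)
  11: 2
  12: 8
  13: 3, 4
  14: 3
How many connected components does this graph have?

4

Component: {10}
Component: {1, 2, 11}
Component: {3, 4, 13, 14}
Component: {5, 6, 7, 8, 9, 12}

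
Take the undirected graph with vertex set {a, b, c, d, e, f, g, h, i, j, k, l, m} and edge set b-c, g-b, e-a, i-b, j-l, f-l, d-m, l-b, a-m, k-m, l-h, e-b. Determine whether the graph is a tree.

Yes

|V| = 13, |E| = 12.
Connected and |E| = |V| - 1, which characterizes a tree.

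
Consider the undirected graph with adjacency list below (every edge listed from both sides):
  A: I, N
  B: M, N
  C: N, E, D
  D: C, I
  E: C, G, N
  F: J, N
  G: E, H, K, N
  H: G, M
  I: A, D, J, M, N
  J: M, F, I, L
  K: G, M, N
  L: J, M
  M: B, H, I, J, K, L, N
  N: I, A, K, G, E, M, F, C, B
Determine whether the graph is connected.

Starting from A and exploring outward reaches every vertex (A, N, I, F, E, C, G, K, M, B, D, J, H, L); the graph is connected.

Yes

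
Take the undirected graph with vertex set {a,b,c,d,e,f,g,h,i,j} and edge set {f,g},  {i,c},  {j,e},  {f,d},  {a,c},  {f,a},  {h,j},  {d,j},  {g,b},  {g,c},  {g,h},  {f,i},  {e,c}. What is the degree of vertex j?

3

Neighbors of j: d, e, h.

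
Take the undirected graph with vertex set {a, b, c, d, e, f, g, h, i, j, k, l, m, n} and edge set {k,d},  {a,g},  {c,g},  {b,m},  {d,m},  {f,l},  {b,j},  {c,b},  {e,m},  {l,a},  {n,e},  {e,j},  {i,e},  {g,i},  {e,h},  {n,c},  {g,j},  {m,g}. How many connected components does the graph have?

1

Component: {a, b, c, d, e, f, g, h, i, j, k, l, m, n}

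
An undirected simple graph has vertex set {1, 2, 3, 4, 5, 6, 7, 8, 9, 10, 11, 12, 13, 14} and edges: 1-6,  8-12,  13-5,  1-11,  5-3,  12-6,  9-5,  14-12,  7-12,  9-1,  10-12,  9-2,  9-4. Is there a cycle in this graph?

The graph has 14 vertices, 13 edges, and 1 connected component.
Since 13 = 14 - 1, the graph is a forest and contains no cycle.

No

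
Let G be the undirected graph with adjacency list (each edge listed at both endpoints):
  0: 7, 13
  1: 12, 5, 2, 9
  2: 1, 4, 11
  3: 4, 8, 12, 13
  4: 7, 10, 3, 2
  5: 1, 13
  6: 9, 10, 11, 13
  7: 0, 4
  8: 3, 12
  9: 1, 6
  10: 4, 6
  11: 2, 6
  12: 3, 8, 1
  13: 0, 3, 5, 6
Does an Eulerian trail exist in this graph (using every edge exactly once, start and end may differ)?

Degrees: 0:2, 1:4, 2:3, 3:4, 4:4, 5:2, 6:4, 7:2, 8:2, 9:2, 10:2, 11:2, 12:3, 13:4
Odd-degree vertices: 2, 12 (2 total).
With 2 odd-degree vertices and all edges in one connected piece, an Eulerian trail exists (from 2 to 12).

Yes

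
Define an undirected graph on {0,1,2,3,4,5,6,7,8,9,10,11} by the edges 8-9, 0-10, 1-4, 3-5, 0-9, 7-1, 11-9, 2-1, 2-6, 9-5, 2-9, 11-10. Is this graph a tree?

No

The graph has 12 vertices and 12 edges.
A tree on 12 vertices has exactly 11 edges; this graph has 12, so it contains a cycle and is not a tree.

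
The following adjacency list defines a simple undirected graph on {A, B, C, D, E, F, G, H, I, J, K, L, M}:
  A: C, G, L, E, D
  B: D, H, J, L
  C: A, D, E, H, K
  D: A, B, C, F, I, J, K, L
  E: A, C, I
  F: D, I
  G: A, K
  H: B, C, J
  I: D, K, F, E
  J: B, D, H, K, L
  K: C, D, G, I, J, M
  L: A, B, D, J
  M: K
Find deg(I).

4

Neighbors of I: D, E, F, K.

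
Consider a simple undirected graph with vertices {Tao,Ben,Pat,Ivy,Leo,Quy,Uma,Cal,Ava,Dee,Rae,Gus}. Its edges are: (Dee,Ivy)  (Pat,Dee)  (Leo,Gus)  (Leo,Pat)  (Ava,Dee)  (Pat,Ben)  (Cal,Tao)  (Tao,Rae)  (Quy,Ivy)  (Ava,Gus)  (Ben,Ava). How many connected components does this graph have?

Component: {Uma}
Component: {Tao, Cal, Rae}
Component: {Ben, Pat, Ivy, Leo, Quy, Ava, Dee, Gus}

3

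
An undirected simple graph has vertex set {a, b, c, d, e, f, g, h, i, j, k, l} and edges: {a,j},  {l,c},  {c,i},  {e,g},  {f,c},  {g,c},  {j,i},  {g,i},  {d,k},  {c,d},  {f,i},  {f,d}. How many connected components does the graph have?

3

Component: {b}
Component: {h}
Component: {a, c, d, e, f, g, i, j, k, l}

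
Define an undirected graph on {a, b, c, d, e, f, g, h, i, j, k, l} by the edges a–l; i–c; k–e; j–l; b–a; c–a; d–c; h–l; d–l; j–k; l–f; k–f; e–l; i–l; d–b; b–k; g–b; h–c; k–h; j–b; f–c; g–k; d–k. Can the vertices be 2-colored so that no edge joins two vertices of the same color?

b-k-d-b is an odd cycle (length 3), and a bipartite graph can contain only even cycles.

No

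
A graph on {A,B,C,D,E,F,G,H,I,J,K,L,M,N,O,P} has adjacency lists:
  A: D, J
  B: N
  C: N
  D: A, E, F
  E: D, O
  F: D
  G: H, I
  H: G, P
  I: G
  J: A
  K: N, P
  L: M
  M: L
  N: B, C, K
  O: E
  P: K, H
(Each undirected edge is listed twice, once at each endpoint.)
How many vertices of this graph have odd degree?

Degrees: A:2, B:1, C:1, D:3, E:2, F:1, G:2, H:2, I:1, J:1, K:2, L:1, M:1, N:3, O:1, P:2
Odd-degree vertices: B, C, D, F, I, J, L, M, N, O.

10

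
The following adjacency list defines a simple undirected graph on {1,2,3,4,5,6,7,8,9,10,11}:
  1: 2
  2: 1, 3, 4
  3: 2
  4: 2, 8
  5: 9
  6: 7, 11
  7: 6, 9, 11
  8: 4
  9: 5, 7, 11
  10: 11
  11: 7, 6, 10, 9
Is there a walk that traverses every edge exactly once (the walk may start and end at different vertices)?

Degrees: 1:1, 2:3, 3:1, 4:2, 5:1, 6:2, 7:3, 8:1, 9:3, 10:1, 11:4
Odd-degree vertices: 1, 2, 3, 5, 7, 8, 9, 10 (8 total).
An Eulerian trail requires 0 or 2 odd-degree vertices; here there are 8.

No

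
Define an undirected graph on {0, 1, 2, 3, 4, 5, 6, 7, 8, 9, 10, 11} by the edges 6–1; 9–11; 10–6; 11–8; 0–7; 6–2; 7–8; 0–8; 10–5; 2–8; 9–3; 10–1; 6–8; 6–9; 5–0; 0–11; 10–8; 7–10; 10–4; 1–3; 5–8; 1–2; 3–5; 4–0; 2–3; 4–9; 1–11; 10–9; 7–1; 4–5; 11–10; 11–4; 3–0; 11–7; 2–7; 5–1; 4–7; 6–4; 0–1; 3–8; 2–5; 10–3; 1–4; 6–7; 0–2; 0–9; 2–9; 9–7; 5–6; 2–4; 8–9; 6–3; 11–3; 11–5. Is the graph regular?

Yes

Degrees: 0:9, 1:9, 2:9, 3:9, 4:9, 5:9, 6:9, 7:9, 8:9, 9:9, 10:9, 11:9
All degrees equal 9; the graph is regular.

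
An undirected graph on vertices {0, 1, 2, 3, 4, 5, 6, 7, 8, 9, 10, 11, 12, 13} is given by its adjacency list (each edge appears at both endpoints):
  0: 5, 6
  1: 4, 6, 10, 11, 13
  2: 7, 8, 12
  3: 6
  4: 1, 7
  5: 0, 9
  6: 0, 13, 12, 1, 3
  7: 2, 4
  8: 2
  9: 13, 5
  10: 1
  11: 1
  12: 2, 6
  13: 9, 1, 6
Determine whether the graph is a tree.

The graph has 14 vertices and 16 edges.
A tree on 14 vertices has exactly 13 edges; this graph has 16, so it contains a cycle and is not a tree.

No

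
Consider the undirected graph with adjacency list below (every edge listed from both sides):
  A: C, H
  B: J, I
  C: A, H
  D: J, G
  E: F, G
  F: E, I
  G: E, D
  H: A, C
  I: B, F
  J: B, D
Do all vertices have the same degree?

Degrees: A:2, B:2, C:2, D:2, E:2, F:2, G:2, H:2, I:2, J:2
All degrees equal 2; the graph is regular.

Yes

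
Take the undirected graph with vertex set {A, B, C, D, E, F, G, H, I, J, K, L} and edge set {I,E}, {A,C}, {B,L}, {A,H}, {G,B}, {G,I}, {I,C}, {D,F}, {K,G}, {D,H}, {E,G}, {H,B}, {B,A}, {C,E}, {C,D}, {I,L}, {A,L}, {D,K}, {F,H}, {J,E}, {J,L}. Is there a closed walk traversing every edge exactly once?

Yes

Degrees: A:4, B:4, C:4, D:4, E:4, F:2, G:4, H:4, I:4, J:2, K:2, L:4
All degrees are even and the non-isolated vertices are connected — an Eulerian circuit exists.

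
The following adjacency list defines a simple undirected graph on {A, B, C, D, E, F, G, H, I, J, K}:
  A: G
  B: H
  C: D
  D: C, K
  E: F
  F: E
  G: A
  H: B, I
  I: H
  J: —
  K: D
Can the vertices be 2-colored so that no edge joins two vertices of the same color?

Yes

Partition the vertices as {D, F, G, H, J} vs {A, B, C, E, I, K}. Each listed edge has one endpoint in each part, so the graph is bipartite.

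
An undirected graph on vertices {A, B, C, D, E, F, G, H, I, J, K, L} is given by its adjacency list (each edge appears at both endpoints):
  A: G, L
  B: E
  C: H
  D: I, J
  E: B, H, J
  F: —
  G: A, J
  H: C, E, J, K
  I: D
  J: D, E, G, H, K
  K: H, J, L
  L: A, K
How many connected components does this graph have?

2

Component: {F}
Component: {A, B, C, D, E, G, H, I, J, K, L}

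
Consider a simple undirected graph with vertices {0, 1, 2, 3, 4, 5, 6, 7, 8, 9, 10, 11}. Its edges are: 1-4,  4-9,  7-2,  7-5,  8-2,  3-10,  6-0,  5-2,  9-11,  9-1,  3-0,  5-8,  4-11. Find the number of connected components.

Component: {0, 3, 6, 10}
Component: {1, 4, 9, 11}
Component: {2, 5, 7, 8}

3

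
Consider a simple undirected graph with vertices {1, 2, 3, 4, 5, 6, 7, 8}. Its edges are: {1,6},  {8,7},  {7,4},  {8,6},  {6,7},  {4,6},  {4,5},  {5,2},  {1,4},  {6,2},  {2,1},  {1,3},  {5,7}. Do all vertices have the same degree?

No

Degrees: 1:4, 2:3, 3:1, 4:4, 5:3, 6:5, 7:4, 8:2
Vertex 3 has degree 1 while 6 has degree 5, so the graph is not regular.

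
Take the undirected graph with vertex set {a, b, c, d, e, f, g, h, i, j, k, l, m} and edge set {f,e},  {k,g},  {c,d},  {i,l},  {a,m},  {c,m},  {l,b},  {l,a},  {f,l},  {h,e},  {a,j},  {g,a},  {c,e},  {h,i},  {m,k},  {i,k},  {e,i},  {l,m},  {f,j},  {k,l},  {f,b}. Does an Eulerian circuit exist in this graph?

Degrees: a:4, b:2, c:3, d:1, e:4, f:4, g:2, h:2, i:4, j:2, k:4, l:6, m:4
c, d have odd degree; an Eulerian circuit needs every degree to be even, so none exists.

No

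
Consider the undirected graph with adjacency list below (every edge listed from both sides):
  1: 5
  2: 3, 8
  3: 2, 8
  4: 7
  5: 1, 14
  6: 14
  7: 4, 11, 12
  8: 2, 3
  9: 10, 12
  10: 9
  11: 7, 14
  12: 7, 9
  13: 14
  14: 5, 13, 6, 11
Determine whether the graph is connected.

No

Component: {2, 3, 8}
Component: {1, 4, 5, 6, 7, 9, 10, 11, 12, 13, 14}
No edge joins these 2 groups, so the graph is disconnected.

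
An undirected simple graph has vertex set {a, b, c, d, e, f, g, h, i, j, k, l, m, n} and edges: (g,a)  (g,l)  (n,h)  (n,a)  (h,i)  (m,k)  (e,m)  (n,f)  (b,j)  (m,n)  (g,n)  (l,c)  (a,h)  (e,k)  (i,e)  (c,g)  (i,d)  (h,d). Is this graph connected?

No

Component: {b, j}
Component: {a, c, d, e, f, g, h, i, k, l, m, n}
No edge joins these 2 groups, so the graph is disconnected.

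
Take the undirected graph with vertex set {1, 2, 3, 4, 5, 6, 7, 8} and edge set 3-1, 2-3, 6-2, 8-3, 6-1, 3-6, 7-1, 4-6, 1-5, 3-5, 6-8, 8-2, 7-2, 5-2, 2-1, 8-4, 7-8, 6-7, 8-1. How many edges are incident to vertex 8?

6

Neighbors of 8: 1, 2, 3, 4, 6, 7.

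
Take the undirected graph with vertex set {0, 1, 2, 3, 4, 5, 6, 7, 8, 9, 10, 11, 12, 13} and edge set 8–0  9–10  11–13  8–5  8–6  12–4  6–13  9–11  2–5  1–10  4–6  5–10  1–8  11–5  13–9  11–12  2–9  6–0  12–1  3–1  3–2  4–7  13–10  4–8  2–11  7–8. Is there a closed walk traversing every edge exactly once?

Degrees: 0:2, 1:4, 2:4, 3:2, 4:4, 5:4, 6:4, 7:2, 8:6, 9:4, 10:4, 11:5, 12:3, 13:4
11, 12 have odd degree; an Eulerian circuit needs every degree to be even, so none exists.

No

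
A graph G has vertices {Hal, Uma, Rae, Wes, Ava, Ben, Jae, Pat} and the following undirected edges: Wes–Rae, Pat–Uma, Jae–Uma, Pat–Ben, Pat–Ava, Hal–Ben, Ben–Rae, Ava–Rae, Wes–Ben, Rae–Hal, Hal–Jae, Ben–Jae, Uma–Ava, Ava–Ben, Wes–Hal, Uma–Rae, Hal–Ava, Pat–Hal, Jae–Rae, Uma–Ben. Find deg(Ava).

Neighbors of Ava: Hal, Uma, Rae, Ben, Pat.

5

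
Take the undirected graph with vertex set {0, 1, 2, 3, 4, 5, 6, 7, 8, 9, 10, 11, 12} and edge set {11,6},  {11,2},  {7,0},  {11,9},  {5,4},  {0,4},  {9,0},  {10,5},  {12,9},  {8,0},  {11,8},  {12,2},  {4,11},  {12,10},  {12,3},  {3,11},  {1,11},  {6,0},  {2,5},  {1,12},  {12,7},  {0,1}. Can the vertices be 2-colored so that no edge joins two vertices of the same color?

Yes

Color {1, 2, 3, 4, 6, 7, 8, 9, 10} black and {0, 5, 11, 12} white. No edge joins two same-colored vertices, so the graph is bipartite.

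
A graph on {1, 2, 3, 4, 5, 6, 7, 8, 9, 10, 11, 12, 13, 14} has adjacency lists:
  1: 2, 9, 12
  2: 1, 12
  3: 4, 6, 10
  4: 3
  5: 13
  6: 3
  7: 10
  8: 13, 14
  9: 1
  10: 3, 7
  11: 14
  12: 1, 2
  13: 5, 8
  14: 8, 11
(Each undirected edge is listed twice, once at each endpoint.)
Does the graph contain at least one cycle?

The graph has 14 vertices, 12 edges, and 3 connected components.
One cycle is 1-2-12-1.

Yes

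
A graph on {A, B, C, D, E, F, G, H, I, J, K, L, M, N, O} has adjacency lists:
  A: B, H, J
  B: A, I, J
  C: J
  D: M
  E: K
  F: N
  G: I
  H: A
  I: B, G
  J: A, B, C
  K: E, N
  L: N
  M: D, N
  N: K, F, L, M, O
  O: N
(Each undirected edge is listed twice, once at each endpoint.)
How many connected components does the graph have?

2

Component: {A, B, C, G, H, I, J}
Component: {D, E, F, K, L, M, N, O}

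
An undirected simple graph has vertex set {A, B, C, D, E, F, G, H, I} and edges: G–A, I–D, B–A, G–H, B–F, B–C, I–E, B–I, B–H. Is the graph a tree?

|V| = 9, |E| = 9.
A tree on 9 vertices has exactly 8 edges; this graph has 9, so it contains a cycle and is not a tree.

No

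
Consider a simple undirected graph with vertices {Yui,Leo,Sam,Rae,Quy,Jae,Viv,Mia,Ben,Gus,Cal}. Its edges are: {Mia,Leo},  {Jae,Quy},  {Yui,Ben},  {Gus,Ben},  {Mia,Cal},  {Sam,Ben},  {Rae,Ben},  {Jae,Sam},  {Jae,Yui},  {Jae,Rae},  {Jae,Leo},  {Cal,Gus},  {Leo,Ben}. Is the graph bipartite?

Gus-Ben-Leo-Mia-Cal-Gus is an odd cycle (length 5), and a bipartite graph can contain only even cycles.

No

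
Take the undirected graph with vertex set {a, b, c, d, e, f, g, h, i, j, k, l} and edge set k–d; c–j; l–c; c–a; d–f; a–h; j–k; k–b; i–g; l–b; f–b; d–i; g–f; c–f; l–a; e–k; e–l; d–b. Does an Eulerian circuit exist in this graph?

No

Degrees: a:3, b:4, c:4, d:4, e:2, f:4, g:2, h:1, i:2, j:2, k:4, l:4
a, h have odd degree; an Eulerian circuit needs every degree to be even, so none exists.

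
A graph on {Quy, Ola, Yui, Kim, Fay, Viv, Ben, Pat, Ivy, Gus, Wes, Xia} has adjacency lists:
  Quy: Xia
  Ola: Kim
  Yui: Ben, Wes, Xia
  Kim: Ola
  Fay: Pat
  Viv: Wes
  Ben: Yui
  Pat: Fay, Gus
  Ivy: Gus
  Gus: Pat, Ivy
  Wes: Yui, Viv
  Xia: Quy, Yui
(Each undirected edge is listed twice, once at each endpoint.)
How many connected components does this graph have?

Component: {Ola, Kim}
Component: {Fay, Pat, Ivy, Gus}
Component: {Quy, Yui, Viv, Ben, Wes, Xia}

3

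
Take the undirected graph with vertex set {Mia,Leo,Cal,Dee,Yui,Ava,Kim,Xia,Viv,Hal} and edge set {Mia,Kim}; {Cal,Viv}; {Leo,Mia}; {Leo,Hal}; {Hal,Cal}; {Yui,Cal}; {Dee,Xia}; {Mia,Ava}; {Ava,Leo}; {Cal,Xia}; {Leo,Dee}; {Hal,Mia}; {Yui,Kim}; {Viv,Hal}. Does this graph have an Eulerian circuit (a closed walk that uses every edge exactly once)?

Yes

Degrees: Mia:4, Leo:4, Cal:4, Dee:2, Yui:2, Ava:2, Kim:2, Xia:2, Viv:2, Hal:4
Every vertex has even degree and the edges form a single connected piece, so an Eulerian circuit exists.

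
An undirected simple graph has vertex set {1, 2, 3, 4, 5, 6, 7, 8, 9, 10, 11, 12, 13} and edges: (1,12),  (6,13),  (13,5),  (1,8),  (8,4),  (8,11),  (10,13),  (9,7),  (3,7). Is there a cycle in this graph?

No

The graph has 13 vertices, 9 edges, and 4 connected components.
A forest on 13 vertices with 4 components has exactly 9 edges, which matches — so no cycle.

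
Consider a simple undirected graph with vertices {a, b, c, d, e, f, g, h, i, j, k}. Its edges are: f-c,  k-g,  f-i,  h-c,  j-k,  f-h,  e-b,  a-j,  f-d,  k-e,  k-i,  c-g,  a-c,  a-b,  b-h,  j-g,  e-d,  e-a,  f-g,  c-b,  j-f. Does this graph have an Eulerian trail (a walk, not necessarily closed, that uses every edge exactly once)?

Yes

Degrees: a:4, b:4, c:5, d:2, e:4, f:6, g:4, h:3, i:2, j:4, k:4
Odd-degree vertices: c, h (2 total).
The non-isolated vertices are connected and exactly 2 have odd degree, so an Eulerian trail exists (from c to h).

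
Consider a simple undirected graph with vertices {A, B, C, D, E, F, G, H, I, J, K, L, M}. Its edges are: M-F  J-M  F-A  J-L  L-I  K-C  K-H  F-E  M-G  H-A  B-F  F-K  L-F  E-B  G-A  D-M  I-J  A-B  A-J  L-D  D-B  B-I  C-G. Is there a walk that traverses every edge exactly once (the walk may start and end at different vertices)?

No

Degrees: A:5, B:5, C:2, D:3, E:2, F:6, G:3, H:2, I:3, J:4, K:3, L:4, M:4
Odd-degree vertices: A, B, D, G, I, K (6 total).
An Eulerian trail requires 0 or 2 odd-degree vertices; here there are 6.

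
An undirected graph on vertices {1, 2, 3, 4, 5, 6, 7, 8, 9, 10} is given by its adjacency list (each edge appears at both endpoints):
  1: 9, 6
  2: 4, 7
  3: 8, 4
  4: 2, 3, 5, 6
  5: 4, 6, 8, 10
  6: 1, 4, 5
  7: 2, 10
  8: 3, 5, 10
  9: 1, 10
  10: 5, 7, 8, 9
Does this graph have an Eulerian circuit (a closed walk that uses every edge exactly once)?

No

Degrees: 1:2, 2:2, 3:2, 4:4, 5:4, 6:3, 7:2, 8:3, 9:2, 10:4
6, 8 have odd degree; an Eulerian circuit needs every degree to be even, so none exists.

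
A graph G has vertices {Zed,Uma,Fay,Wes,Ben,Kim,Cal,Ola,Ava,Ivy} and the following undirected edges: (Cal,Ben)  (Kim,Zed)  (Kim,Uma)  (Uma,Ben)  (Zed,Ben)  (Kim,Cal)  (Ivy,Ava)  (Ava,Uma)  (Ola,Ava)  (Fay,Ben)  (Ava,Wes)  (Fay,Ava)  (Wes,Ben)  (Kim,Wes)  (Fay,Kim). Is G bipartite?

Yes

Color {Ben, Kim, Ava} black and {Zed, Uma, Fay, Wes, Cal, Ola, Ivy} white. No edge joins two same-colored vertices, so the graph is bipartite.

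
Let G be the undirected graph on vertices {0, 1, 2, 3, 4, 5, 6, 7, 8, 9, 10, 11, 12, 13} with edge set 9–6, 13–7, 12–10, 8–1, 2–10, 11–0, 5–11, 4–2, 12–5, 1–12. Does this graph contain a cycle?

|V| = 14, |E| = 10, number of components = 4.
A forest on 14 vertices with 4 components has exactly 10 edges, which matches — so no cycle.

No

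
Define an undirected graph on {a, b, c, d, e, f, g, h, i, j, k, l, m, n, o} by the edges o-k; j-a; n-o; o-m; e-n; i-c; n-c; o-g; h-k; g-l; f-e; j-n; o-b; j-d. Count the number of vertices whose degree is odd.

Degrees: a:1, b:1, c:2, d:1, e:2, f:1, g:2, h:1, i:1, j:3, k:2, l:1, m:1, n:4, o:5
Odd-degree vertices: a, b, d, f, h, i, j, l, m, o.

10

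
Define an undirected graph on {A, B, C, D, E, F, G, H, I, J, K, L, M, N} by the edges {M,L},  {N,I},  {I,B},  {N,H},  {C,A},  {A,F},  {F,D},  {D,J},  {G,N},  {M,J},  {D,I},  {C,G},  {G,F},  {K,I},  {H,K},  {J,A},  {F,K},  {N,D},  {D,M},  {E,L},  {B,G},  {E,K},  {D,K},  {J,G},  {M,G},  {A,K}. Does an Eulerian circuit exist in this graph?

Yes

Degrees: A:4, B:2, C:2, D:6, E:2, F:4, G:6, H:2, I:4, J:4, K:6, L:2, M:4, N:4
Every vertex has even degree and the edges form a single connected piece, so an Eulerian circuit exists.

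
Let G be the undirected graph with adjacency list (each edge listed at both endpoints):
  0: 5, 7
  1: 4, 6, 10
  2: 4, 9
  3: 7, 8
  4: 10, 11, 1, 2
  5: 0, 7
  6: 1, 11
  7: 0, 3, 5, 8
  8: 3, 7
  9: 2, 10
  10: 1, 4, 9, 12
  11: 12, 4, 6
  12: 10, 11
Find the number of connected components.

2

Component: {0, 3, 5, 7, 8}
Component: {1, 2, 4, 6, 9, 10, 11, 12}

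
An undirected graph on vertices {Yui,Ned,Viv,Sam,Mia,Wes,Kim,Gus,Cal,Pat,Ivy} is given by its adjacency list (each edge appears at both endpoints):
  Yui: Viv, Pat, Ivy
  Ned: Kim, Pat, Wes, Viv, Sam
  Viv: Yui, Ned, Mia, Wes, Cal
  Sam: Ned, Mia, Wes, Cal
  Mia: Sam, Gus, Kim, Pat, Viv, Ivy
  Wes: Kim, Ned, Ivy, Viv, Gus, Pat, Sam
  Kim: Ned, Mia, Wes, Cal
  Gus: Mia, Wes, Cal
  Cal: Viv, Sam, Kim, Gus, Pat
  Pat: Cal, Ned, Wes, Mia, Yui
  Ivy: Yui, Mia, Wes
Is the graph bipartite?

Kim-Ned-Wes-Kim is an odd cycle (length 3), and a bipartite graph can contain only even cycles.

No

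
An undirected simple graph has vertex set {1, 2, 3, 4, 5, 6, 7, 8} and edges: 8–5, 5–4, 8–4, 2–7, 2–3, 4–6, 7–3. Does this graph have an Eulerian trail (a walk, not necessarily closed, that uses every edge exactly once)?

Degrees: 1:0, 2:2, 3:2, 4:3, 5:2, 6:1, 7:2, 8:2
Odd-degree vertices: 4, 6 (2 total).
The edges lie in more than one component, so no single trail can cover them all.

No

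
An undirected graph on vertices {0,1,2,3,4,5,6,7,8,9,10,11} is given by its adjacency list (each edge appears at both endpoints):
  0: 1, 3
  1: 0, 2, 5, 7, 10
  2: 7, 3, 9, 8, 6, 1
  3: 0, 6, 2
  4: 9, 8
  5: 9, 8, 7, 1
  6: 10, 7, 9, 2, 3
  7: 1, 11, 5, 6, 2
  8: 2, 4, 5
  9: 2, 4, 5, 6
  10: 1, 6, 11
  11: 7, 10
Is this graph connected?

Starting from 0 and exploring outward reaches every vertex (0, 1, 3, 2, 7, 5, 10, 6, 9, 8, 11, 4); the graph is connected.

Yes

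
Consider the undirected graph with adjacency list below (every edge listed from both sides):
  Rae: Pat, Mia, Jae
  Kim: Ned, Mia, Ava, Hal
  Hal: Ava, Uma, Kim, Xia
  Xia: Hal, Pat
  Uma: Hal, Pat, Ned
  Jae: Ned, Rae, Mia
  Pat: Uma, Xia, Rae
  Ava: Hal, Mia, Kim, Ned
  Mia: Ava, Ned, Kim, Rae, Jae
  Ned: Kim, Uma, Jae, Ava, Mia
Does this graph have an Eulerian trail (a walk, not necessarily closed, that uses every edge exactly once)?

Degrees: Rae:3, Kim:4, Hal:4, Xia:2, Uma:3, Jae:3, Pat:3, Ava:4, Mia:5, Ned:5
Odd-degree vertices: Rae, Uma, Jae, Pat, Mia, Ned (6 total).
An Eulerian trail requires 0 or 2 odd-degree vertices; here there are 6.

No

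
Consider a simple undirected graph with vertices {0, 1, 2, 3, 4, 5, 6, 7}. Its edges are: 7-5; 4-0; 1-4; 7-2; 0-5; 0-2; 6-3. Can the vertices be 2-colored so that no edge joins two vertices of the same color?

Yes

Color {2, 4, 5, 6} black and {0, 1, 3, 7} white. No edge joins two same-colored vertices, so the graph is bipartite.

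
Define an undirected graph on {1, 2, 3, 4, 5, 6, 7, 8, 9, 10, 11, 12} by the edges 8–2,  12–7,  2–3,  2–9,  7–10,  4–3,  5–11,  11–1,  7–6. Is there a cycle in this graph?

No

|V| = 12, |E| = 9, number of components = 3.
A forest on 12 vertices with 3 components has exactly 9 edges, which matches — so no cycle.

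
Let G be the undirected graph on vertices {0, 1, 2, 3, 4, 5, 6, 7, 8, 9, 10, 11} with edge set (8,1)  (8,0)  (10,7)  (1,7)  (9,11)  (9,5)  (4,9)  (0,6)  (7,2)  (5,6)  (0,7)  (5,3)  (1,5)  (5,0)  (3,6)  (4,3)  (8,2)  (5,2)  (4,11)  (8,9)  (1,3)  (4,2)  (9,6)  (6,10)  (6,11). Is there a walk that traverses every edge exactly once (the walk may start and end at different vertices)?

Degrees: 0:4, 1:4, 2:4, 3:4, 4:4, 5:6, 6:6, 7:4, 8:4, 9:5, 10:2, 11:3
Odd-degree vertices: 9, 11 (2 total).
With 2 odd-degree vertices and all edges in one connected piece, an Eulerian trail exists (from 9 to 11).

Yes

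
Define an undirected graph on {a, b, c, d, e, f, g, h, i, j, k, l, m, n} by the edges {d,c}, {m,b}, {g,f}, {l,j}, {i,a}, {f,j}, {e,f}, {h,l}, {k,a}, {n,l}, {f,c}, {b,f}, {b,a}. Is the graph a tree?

Yes

|V| = 14, |E| = 13.
It is connected with exactly 13 edges, hence acyclic — it is a tree.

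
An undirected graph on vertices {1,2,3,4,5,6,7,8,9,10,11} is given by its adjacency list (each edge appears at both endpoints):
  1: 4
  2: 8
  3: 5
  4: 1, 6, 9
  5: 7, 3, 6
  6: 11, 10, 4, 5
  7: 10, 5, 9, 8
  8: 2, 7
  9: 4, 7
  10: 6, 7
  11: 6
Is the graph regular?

No

Degrees: 1:1, 2:1, 3:1, 4:3, 5:3, 6:4, 7:4, 8:2, 9:2, 10:2, 11:1
Degrees are not all equal (e.g. deg(1)=1 but deg(6)=4); not regular.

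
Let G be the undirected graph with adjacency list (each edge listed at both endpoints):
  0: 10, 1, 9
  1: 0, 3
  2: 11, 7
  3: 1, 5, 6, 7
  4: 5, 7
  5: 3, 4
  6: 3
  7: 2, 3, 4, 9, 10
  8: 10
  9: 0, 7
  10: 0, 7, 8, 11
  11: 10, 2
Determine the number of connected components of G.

1

Component: {0, 1, 2, 3, 4, 5, 6, 7, 8, 9, 10, 11}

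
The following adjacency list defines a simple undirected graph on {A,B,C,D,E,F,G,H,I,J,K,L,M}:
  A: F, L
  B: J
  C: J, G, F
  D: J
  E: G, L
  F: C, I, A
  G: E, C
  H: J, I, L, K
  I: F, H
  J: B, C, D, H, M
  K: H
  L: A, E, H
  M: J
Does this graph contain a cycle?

|V| = 13, |E| = 15, number of components = 1.
Since 15 > 13 - 1, a cycle must exist; for instance L-E-G-C-J-H-L.

Yes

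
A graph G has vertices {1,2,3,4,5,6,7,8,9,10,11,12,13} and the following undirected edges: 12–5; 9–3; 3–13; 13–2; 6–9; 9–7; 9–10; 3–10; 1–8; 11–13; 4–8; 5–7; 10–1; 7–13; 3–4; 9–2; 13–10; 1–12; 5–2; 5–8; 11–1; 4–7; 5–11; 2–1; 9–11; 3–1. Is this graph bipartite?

No

The cycle 3-10-13-3 has length 3, which is odd, so the graph is not bipartite.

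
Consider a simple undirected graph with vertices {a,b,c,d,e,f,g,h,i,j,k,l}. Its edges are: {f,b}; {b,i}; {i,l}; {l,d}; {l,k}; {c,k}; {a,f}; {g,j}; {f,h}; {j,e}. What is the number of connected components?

Component: {e, g, j}
Component: {a, b, c, d, f, h, i, k, l}

2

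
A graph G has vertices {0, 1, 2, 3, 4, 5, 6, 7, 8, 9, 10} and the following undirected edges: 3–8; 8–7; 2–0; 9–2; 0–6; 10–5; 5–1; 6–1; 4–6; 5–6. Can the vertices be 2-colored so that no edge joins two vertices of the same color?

The cycle 1-6-5-1 has length 3, which is odd, so the graph is not bipartite.

No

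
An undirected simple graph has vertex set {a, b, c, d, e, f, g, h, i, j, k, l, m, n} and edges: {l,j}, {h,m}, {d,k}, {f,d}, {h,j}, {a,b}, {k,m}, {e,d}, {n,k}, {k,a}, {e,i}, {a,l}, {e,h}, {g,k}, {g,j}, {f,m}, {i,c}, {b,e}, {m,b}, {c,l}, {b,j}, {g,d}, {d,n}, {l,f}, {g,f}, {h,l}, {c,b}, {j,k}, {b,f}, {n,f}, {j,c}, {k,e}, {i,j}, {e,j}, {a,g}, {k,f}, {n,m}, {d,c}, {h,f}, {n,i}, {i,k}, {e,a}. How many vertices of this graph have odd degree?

10

Degrees: a:5, b:6, c:5, d:6, e:7, f:8, g:5, h:5, i:5, j:8, k:9, l:5, m:5, n:5
Odd-degree vertices: a, c, e, g, h, i, k, l, m, n.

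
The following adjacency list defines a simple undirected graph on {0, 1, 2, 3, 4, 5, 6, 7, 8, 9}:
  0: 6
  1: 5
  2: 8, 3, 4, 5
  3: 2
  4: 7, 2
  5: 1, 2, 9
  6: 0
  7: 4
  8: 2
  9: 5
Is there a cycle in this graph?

No

The graph has 10 vertices, 8 edges, and 2 connected components.
Since 8 = 10 - 2, the graph is a forest and contains no cycle.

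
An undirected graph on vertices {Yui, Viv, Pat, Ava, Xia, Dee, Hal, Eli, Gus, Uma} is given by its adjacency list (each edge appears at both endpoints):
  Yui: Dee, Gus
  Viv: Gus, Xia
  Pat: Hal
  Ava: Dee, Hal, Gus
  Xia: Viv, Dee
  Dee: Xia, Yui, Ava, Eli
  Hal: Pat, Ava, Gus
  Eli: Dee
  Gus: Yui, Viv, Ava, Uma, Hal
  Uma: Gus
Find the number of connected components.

1

Component: {Yui, Viv, Pat, Ava, Xia, Dee, Hal, Eli, Gus, Uma}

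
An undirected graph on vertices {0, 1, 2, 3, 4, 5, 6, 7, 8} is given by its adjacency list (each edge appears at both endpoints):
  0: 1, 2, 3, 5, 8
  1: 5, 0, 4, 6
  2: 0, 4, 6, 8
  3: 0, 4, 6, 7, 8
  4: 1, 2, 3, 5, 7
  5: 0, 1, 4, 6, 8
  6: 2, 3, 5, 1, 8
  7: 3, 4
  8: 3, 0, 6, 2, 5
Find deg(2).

4

Neighbors of 2: 0, 4, 6, 8.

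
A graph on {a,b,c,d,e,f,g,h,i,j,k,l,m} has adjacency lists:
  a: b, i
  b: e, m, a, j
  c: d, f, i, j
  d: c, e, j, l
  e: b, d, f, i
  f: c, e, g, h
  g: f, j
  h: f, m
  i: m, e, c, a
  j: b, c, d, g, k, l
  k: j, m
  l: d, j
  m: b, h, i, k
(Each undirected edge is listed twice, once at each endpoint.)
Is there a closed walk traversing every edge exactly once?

Degrees: a:2, b:4, c:4, d:4, e:4, f:4, g:2, h:2, i:4, j:6, k:2, l:2, m:4
All degrees are even and the non-isolated vertices are connected — an Eulerian circuit exists.

Yes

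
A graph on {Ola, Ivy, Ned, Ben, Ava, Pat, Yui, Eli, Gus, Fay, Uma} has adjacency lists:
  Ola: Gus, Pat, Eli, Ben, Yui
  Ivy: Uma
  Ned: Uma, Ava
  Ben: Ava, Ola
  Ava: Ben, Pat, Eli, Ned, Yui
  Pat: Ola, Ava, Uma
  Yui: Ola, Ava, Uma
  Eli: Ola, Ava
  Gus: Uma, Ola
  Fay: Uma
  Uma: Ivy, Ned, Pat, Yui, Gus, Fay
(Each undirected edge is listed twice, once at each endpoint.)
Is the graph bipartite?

Color {Ivy, Ned, Ben, Pat, Yui, Eli, Gus, Fay} black and {Ola, Ava, Uma} white. No edge joins two same-colored vertices, so the graph is bipartite.

Yes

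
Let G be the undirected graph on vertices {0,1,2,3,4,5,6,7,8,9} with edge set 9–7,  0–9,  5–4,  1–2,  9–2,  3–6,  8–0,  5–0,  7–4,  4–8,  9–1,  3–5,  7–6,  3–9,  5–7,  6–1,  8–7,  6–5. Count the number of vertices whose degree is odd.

8

Degrees: 0:3, 1:3, 2:2, 3:3, 4:3, 5:5, 6:4, 7:5, 8:3, 9:5
Odd-degree vertices: 0, 1, 3, 4, 5, 7, 8, 9.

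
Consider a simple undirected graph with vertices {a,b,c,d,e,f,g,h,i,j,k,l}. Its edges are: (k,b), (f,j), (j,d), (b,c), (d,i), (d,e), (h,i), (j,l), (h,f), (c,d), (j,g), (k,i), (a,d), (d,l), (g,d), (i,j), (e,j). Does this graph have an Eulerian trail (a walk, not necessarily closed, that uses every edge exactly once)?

Degrees: a:1, b:2, c:2, d:7, e:2, f:2, g:2, h:2, i:4, j:6, k:2, l:2
Odd-degree vertices: a, d (2 total).
The non-isolated vertices are connected and exactly 2 have odd degree, so an Eulerian trail exists (from a to d).

Yes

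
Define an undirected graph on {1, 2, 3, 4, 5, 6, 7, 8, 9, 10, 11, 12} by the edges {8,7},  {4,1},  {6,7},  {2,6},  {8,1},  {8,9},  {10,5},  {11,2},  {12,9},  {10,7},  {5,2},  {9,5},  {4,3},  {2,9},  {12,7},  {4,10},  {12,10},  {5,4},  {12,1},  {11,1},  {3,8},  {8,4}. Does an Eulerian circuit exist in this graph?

Degrees: 1:4, 2:4, 3:2, 4:5, 5:4, 6:2, 7:4, 8:5, 9:4, 10:4, 11:2, 12:4
4, 8 have odd degree; an Eulerian circuit needs every degree to be even, so none exists.

No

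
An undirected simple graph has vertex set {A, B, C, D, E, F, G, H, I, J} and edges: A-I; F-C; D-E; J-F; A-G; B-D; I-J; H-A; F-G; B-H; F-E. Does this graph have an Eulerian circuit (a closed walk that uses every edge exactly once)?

Degrees: A:3, B:2, C:1, D:2, E:2, F:4, G:2, H:2, I:2, J:2
Vertices with odd degree: A, C. An Eulerian circuit requires all degrees even.

No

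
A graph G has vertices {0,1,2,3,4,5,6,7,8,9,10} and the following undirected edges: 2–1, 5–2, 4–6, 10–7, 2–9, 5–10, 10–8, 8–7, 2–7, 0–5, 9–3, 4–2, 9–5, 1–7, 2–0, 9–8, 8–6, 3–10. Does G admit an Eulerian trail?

Degrees: 0:2, 1:2, 2:6, 3:2, 4:2, 5:4, 6:2, 7:4, 8:4, 9:4, 10:4
Odd-degree vertices: none (0 total).
With 0 odd-degree vertices and all edges in one connected piece, an Eulerian trail exists.

Yes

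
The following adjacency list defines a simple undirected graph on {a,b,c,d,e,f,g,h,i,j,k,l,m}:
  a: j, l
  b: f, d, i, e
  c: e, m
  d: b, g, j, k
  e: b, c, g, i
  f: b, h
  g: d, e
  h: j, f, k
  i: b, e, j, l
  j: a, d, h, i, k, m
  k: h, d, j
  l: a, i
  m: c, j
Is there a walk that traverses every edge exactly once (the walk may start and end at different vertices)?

Yes

Degrees: a:2, b:4, c:2, d:4, e:4, f:2, g:2, h:3, i:4, j:6, k:3, l:2, m:2
Odd-degree vertices: h, k (2 total).
The non-isolated vertices are connected and exactly 2 have odd degree, so an Eulerian trail exists (from h to k).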